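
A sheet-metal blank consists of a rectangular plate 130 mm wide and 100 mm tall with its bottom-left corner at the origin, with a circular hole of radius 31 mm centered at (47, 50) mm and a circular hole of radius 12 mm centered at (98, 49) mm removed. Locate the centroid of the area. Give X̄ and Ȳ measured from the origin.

plate: A = 130 × 100 = 13000.00, centroid at (65.00, 50.00).
hole 1: A = −π·31² = -3019.07, centroid at (47.00, 50.00).
hole 2: A = −π·12² = -452.39, centroid at (98.00, 49.00).
ΣA = 9528.54 mm²
ΣAX̄ = (13000.00)(65.00) + (-3019.07)(47.00) + (-452.39)(98.00) = 658769.53 mm³
ΣAȲ = (13000.00)(50.00) + (-3019.07)(50.00) + (-452.39)(49.00) = 476879.40 mm³
X̄ = 658769.53 / 9528.54 = 69.14 mm
Ȳ = 476879.40 / 9528.54 = 50.05 mm

X̄ = 69.14 mm, Ȳ = 50.05 mm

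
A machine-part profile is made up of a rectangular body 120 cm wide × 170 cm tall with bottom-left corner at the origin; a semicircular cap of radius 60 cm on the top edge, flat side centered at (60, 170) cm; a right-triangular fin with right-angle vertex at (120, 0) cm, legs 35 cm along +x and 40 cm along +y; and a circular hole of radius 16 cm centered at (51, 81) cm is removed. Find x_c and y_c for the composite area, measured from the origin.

x_c = 62.21 cm, y_c = 107.26 cm

Part | A | x̄ᵢ | ȳᵢ | A·x̄ᵢ | A·ȳᵢ
rectangular body | 20400.00 | 60.00 | 85.00 | 1224000.00 | 1734000.00
semicircular top | 5654.87 | 60.00 | 195.46 | 339292.01 | 1105327.35
triangular fin | 700.00 | 131.67 | 13.33 | 92166.67 | 9333.33
hole | -804.25 | 51.00 | 81.00 | -41016.63 | -65144.07
Σ | 25950.62 |  |  | 1614442.04 | 2783516.62
x_c = 1614442.04 / 25950.62 = 62.21 cm
y_c = 2783516.62 / 25950.62 = 107.26 cm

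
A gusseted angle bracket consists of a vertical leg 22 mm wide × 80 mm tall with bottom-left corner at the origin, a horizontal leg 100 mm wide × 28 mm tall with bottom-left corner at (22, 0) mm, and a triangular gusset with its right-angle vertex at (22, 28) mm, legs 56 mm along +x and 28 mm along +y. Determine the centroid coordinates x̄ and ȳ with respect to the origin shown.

vertical leg: A = 22 × 80 = 1760.00, centroid at (11.00, 40.00).
horizontal leg: A = 100 × 28 = 2800.00, centroid at (72.00, 14.00).
gusset: A = ½·56·28 = 784.00, centroid at (40.67, 37.33).
ΣA = 5344.00 mm², ΣAx̄ = 252842.67 mm³, ΣAȳ = 138869.33 mm³.
x̄ = 252842.67/5344.00 = 47.31 mm; ȳ = 138869.33/5344.00 = 25.99 mm.

x̄ = 47.31 mm, ȳ = 25.99 mm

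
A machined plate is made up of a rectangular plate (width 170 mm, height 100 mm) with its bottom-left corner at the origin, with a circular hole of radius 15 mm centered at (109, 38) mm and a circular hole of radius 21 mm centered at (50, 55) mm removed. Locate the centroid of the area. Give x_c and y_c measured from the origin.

x_c = 87.11 mm, y_c = 50.10 mm

plate: A = 170 × 100 = 17000.00, centroid at (85.00, 50.00).
hole 1: A = −π·15² = -706.86, centroid at (109.00, 38.00).
hole 2: A = −π·21² = -1385.44, centroid at (50.00, 55.00).
ΣA = 14907.70 mm², ΣAx_c = 1298680.32 mm³, ΣAy_c = 746940.05 mm³.
x_c = 1298680.32/14907.70 = 87.11 mm; y_c = 746940.05/14907.70 = 50.10 mm.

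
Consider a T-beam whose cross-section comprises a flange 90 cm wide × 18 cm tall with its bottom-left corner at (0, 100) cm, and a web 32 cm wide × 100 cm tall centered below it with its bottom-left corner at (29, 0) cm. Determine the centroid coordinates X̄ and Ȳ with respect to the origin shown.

X̄ = 45.00 cm, Ȳ = 69.83 cm

web: A = 32 × 100 = 3200.00, centroid at (45.00, 50.00).
flange: A = 90 × 18 = 1620.00, centroid at (45.00, 109.00).
ΣA = 4820.00 cm², ΣAX̄ = 216900.00 cm³, ΣAȲ = 336580.00 cm³.
X̄ = 216900.00/4820.00 = 45.00 cm; Ȳ = 336580.00/4820.00 = 69.83 cm.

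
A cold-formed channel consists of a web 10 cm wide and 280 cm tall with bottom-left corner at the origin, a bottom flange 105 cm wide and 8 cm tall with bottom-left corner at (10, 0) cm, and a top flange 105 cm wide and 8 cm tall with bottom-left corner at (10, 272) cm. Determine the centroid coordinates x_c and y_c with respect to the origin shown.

x_c = 26.56 cm, y_c = 140.00 cm

Part | A | x̄ᵢ | ȳᵢ | A·x̄ᵢ | A·ȳᵢ
web | 2800.00 | 5.00 | 140.00 | 14000.00 | 392000.00
bottom flange | 840.00 | 62.50 | 4.00 | 52500.00 | 3360.00
top flange | 840.00 | 62.50 | 276.00 | 52500.00 | 231840.00
Σ | 4480.00 |  |  | 119000.00 | 627200.00
x_c = 119000.00 / 4480.00 = 26.56 cm
y_c = 627200.00 / 4480.00 = 140.00 cm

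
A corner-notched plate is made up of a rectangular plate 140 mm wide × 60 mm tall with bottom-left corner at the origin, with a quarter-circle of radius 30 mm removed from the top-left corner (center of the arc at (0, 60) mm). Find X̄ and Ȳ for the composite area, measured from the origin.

Part | A | x̄ᵢ | ȳᵢ | A·x̄ᵢ | A·ȳᵢ
plate | 8400.00 | 70.00 | 30.00 | 588000.00 | 252000.00
removed quarter-circle | -706.86 | 12.73 | 47.27 | -9000.00 | -33411.50
Σ | 7693.14 |  |  | 579000.00 | 218588.50
X̄ = 579000.00 / 7693.14 = 75.26 mm
Ȳ = 218588.50 / 7693.14 = 28.41 mm

X̄ = 75.26 mm, Ȳ = 28.41 mm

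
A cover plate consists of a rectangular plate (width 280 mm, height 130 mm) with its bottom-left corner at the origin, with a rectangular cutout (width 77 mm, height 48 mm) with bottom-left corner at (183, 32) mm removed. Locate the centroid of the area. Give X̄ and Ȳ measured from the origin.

plate: A = 280 × 130 = 36400.00, centroid at (140.00, 65.00).
hole: A = −(77 × 48) = -3696.00, centroid at (221.50, 56.00).
ΣA = 32704.00 mm², ΣAX̄ = 4277336.00 mm³, ΣAȲ = 2159024.00 mm³.
X̄ = 4277336.00/32704.00 = 130.79 mm; Ȳ = 2159024.00/32704.00 = 66.02 mm.

X̄ = 130.79 mm, Ȳ = 66.02 mm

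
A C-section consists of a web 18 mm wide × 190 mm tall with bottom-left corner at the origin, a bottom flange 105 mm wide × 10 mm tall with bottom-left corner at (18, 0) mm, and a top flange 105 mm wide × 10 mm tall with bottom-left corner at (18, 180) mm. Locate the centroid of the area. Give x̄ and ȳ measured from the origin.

x̄ = 32.40 mm, ȳ = 95.00 mm

web: A = 18 × 190 = 3420.00, centroid at (9.00, 95.00).
bottom flange: A = 105 × 10 = 1050.00, centroid at (70.50, 5.00).
top flange: A = 105 × 10 = 1050.00, centroid at (70.50, 185.00).
ΣA = 5520.00 mm², ΣAx̄ = 178830.00 mm³, ΣAȳ = 524400.00 mm³.
x̄ = 178830.00/5520.00 = 32.40 mm; ȳ = 524400.00/5520.00 = 95.00 mm.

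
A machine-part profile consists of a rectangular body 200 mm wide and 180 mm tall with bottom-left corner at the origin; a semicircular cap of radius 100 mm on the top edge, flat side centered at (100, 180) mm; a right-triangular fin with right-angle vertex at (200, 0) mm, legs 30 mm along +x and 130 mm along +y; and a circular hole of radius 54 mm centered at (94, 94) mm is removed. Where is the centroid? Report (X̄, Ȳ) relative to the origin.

X̄ = 106.06 mm, Ȳ = 133.88 mm

Part | A | x̄ᵢ | ȳᵢ | A·x̄ᵢ | A·ȳᵢ
rectangular body | 36000.00 | 100.00 | 90.00 | 3600000.00 | 3240000.00
semicircular top | 15707.96 | 100.00 | 222.44 | 1570796.33 | 3494100.05
triangular fin | 1950.00 | 210.00 | 43.33 | 409500.00 | 84500.00
hole | -9160.88 | 94.00 | 94.00 | -861123.11 | -861123.11
Σ | 44497.08 |  |  | 4719173.21 | 5957476.94
X̄ = 4719173.21 / 44497.08 = 106.06 mm
Ȳ = 5957476.94 / 44497.08 = 133.88 mm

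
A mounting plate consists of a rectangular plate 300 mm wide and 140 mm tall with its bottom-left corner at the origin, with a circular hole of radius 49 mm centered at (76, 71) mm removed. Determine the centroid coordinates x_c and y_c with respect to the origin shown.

x_c = 166.20 mm, y_c = 69.78 mm

plate: A = 300 × 140 = 42000.00, centroid at (150.00, 70.00).
hole: A = −π·49² = -7542.96, centroid at (76.00, 71.00).
ΣA = 34457.04 mm²
ΣAx_c = (42000.00)(150.00) + (-7542.96)(76.00) = 5726734.74 mm³
ΣAy_c = (42000.00)(70.00) + (-7542.96)(71.00) = 2404449.56 mm³
x_c = 5726734.74 / 34457.04 = 166.20 mm
y_c = 2404449.56 / 34457.04 = 69.78 mm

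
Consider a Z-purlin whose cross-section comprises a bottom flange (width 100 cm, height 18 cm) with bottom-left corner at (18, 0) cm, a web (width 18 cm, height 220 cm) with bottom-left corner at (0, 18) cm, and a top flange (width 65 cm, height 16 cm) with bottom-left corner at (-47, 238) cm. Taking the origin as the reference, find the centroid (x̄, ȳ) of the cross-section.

x̄ = 21.02 cm, ȳ = 114.55 cm

bottom flange: A = 100 × 18 = 1800.00, centroid at (68.00, 9.00).
web: A = 18 × 220 = 3960.00, centroid at (9.00, 128.00).
top flange: A = 65 × 16 = 1040.00, centroid at (-14.50, 246.00).
ΣA = 6800.00 cm², ΣAx̄ = 142960.00 cm³, ΣAȳ = 778920.00 cm³.
x̄ = 142960.00/6800.00 = 21.02 cm; ȳ = 778920.00/6800.00 = 114.55 cm.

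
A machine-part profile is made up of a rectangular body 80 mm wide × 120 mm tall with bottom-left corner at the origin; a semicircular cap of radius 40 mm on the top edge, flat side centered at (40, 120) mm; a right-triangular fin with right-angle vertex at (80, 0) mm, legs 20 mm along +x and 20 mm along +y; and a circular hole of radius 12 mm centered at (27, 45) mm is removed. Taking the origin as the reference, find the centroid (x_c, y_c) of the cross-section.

rectangular body: A = 80 × 120 = 9600.00, centroid at (40.00, 60.00).
semicircular top: A = ½π·40² = 2513.27, centroid at (40.00, 136.98).
triangular fin: A = ½·20·20 = 200.00, centroid at (86.67, 6.67).
hole: A = −π·12² = -452.39, centroid at (27.00, 45.00).
ΣA = 11860.88 mm²
ΣAx_c = (9600.00)(40.00) + (2513.27)(40.00) + (200.00)(86.67) + (-452.39)(27.00) = 489649.79 mm³
ΣAy_c = (9600.00)(60.00) + (2513.27)(136.98) + (200.00)(6.67) + (-452.39)(45.00) = 901235.37 mm³
x_c = 489649.79 / 11860.88 = 41.28 mm
y_c = 901235.37 / 11860.88 = 75.98 mm

x_c = 41.28 mm, y_c = 75.98 mm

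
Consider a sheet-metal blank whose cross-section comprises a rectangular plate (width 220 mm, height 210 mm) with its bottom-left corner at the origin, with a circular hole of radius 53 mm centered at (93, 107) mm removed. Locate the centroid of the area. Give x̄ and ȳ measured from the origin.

x̄ = 114.01 mm, ȳ = 104.53 mm

plate: A = 220 × 210 = 46200.00, centroid at (110.00, 105.00).
hole: A = −π·53² = -8824.73, centroid at (93.00, 107.00).
ΣA = 37375.27 mm²
ΣAx̄ = (46200.00)(110.00) + (-8824.73)(93.00) = 4261299.76 mm³
ΣAȳ = (46200.00)(105.00) + (-8824.73)(107.00) = 3906753.49 mm³
x̄ = 4261299.76 / 37375.27 = 114.01 mm
ȳ = 3906753.49 / 37375.27 = 104.53 mm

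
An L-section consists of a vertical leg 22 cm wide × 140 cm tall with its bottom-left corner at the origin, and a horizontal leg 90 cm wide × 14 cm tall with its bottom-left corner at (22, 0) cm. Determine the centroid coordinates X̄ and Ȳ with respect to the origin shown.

Part | A | x̄ᵢ | ȳᵢ | A·x̄ᵢ | A·ȳᵢ
vertical leg | 3080.00 | 11.00 | 70.00 | 33880.00 | 215600.00
horizontal leg | 1260.00 | 67.00 | 7.00 | 84420.00 | 8820.00
Σ | 4340.00 |  |  | 118300.00 | 224420.00
X̄ = 118300.00 / 4340.00 = 27.26 cm
Ȳ = 224420.00 / 4340.00 = 51.71 cm

X̄ = 27.26 cm, Ȳ = 51.71 cm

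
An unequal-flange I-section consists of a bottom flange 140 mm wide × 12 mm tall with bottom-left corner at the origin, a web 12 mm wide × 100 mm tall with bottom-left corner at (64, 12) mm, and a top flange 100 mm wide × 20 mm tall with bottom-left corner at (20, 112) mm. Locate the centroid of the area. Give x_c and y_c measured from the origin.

Part | A | x̄ᵢ | ȳᵢ | A·x̄ᵢ | A·ȳᵢ
bottom flange | 1680.00 | 70.00 | 6.00 | 117600.00 | 10080.00
web | 1200.00 | 70.00 | 62.00 | 84000.00 | 74400.00
top flange | 2000.00 | 70.00 | 122.00 | 140000.00 | 244000.00
Σ | 4880.00 |  |  | 341600.00 | 328480.00
x_c = 341600.00 / 4880.00 = 70.00 mm
y_c = 328480.00 / 4880.00 = 67.31 mm

x_c = 70.00 mm, y_c = 67.31 mm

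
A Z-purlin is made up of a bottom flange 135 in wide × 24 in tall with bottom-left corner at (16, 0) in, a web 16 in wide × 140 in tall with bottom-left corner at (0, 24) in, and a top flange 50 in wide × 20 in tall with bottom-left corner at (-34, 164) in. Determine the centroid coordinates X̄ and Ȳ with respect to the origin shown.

X̄ = 43.13 in, Ȳ = 65.35 in

Part | A | x̄ᵢ | ȳᵢ | A·x̄ᵢ | A·ȳᵢ
bottom flange | 3240.00 | 83.50 | 12.00 | 270540.00 | 38880.00
web | 2240.00 | 8.00 | 94.00 | 17920.00 | 210560.00
top flange | 1000.00 | -9.00 | 174.00 | -9000.00 | 174000.00
Σ | 6480.00 |  |  | 279460.00 | 423440.00
X̄ = 279460.00 / 6480.00 = 43.13 in
Ȳ = 423440.00 / 6480.00 = 65.35 in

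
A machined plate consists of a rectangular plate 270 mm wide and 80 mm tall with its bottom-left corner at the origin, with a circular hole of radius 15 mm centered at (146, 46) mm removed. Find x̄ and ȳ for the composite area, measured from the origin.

x̄ = 134.63 mm, ȳ = 39.80 mm

Part | A | x̄ᵢ | ȳᵢ | A·x̄ᵢ | A·ȳᵢ
plate | 21600.00 | 135.00 | 40.00 | 2916000.00 | 864000.00
hole | -706.86 | 146.00 | 46.00 | -103201.32 | -32515.48
Σ | 20893.14 |  |  | 2812798.68 | 831484.52
x̄ = 2812798.68 / 20893.14 = 134.63 mm
ȳ = 831484.52 / 20893.14 = 39.80 mm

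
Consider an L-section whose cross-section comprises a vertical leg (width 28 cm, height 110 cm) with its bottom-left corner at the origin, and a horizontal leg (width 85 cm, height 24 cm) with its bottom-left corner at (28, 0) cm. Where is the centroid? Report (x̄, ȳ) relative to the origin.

Part | A | x̄ᵢ | ȳᵢ | A·x̄ᵢ | A·ȳᵢ
vertical leg | 3080.00 | 14.00 | 55.00 | 43120.00 | 169400.00
horizontal leg | 2040.00 | 70.50 | 12.00 | 143820.00 | 24480.00
Σ | 5120.00 |  |  | 186940.00 | 193880.00
x̄ = 186940.00 / 5120.00 = 36.51 cm
ȳ = 193880.00 / 5120.00 = 37.87 cm

x̄ = 36.51 cm, ȳ = 37.87 cm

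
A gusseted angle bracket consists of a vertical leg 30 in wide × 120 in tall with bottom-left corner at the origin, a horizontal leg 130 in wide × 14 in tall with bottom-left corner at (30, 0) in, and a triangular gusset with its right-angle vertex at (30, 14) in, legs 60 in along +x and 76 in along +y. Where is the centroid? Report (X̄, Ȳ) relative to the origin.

Part | A | x̄ᵢ | ȳᵢ | A·x̄ᵢ | A·ȳᵢ
vertical leg | 3600.00 | 15.00 | 60.00 | 54000.00 | 216000.00
horizontal leg | 1820.00 | 95.00 | 7.00 | 172900.00 | 12740.00
gusset | 2280.00 | 50.00 | 39.33 | 114000.00 | 89680.00
Σ | 7700.00 |  |  | 340900.00 | 318420.00
X̄ = 340900.00 / 7700.00 = 44.27 in
Ȳ = 318420.00 / 7700.00 = 41.35 in

X̄ = 44.27 in, Ȳ = 41.35 in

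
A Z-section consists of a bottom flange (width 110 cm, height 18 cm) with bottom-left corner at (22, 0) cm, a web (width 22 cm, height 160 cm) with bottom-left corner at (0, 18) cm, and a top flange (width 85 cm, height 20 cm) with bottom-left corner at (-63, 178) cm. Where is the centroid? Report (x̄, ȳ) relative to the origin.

x̄ = 21.71 cm, ȳ = 94.78 cm

bottom flange: A = 110 × 18 = 1980.00, centroid at (77.00, 9.00).
web: A = 22 × 160 = 3520.00, centroid at (11.00, 98.00).
top flange: A = 85 × 20 = 1700.00, centroid at (-20.50, 188.00).
ΣA = 7200.00 cm², ΣAx̄ = 156330.00 cm³, ΣAȳ = 682380.00 cm³.
x̄ = 156330.00/7200.00 = 21.71 cm; ȳ = 682380.00/7200.00 = 94.78 cm.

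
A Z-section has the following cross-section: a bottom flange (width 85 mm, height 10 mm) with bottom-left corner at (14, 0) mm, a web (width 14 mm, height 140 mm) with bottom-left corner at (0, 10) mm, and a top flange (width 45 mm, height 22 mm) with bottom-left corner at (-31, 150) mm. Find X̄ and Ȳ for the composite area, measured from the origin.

X̄ = 14.03 mm, Ȳ = 84.33 mm

bottom flange: A = 85 × 10 = 850.00, centroid at (56.50, 5.00).
web: A = 14 × 140 = 1960.00, centroid at (7.00, 80.00).
top flange: A = 45 × 22 = 990.00, centroid at (-8.50, 161.00).
ΣA = 3800.00 mm²
ΣAX̄ = (850.00)(56.50) + (1960.00)(7.00) + (990.00)(-8.50) = 53330.00 mm³
ΣAȲ = (850.00)(5.00) + (1960.00)(80.00) + (990.00)(161.00) = 320440.00 mm³
X̄ = 53330.00 / 3800.00 = 14.03 mm
Ȳ = 320440.00 / 3800.00 = 84.33 mm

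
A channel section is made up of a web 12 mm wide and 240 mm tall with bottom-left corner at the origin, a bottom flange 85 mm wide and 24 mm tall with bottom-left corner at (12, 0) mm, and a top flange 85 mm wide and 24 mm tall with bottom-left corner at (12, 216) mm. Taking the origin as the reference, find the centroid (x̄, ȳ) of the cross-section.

web: A = 12 × 240 = 2880.00, centroid at (6.00, 120.00).
bottom flange: A = 85 × 24 = 2040.00, centroid at (54.50, 12.00).
top flange: A = 85 × 24 = 2040.00, centroid at (54.50, 228.00).
ΣA = 6960.00 mm²
ΣAx̄ = (2880.00)(6.00) + (2040.00)(54.50) + (2040.00)(54.50) = 239640.00 mm³
ΣAȳ = (2880.00)(120.00) + (2040.00)(12.00) + (2040.00)(228.00) = 835200.00 mm³
x̄ = 239640.00 / 6960.00 = 34.43 mm
ȳ = 835200.00 / 6960.00 = 120.00 mm

x̄ = 34.43 mm, ȳ = 120.00 mm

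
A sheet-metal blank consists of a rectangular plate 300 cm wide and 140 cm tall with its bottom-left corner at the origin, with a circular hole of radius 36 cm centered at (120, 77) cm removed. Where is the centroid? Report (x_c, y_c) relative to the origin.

plate: A = 300 × 140 = 42000.00, centroid at (150.00, 70.00).
hole: A = −π·36² = -4071.50, centroid at (120.00, 77.00).
ΣA = 37928.50 cm²
ΣAx_c = (42000.00)(150.00) + (-4071.50)(120.00) = 5811419.51 cm³
ΣAy_c = (42000.00)(70.00) + (-4071.50)(77.00) = 2626494.19 cm³
x_c = 5811419.51 / 37928.50 = 153.22 cm
y_c = 2626494.19 / 37928.50 = 69.25 cm

x_c = 153.22 cm, y_c = 69.25 cm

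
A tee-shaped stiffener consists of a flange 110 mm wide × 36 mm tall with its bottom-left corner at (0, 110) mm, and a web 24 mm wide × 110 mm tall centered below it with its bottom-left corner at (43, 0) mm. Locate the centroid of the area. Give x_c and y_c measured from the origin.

x_c = 55.00 mm, y_c = 98.80 mm

web: A = 24 × 110 = 2640.00, centroid at (55.00, 55.00).
flange: A = 110 × 36 = 3960.00, centroid at (55.00, 128.00).
ΣA = 6600.00 mm², ΣAx_c = 363000.00 mm³, ΣAy_c = 652080.00 mm³.
x_c = 363000.00/6600.00 = 55.00 mm; y_c = 652080.00/6600.00 = 98.80 mm.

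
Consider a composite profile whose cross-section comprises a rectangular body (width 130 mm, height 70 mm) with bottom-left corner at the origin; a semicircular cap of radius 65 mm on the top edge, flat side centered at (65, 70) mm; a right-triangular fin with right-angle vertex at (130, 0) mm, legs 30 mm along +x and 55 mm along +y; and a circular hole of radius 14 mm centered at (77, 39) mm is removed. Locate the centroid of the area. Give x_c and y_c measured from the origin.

x_c = 68.42 mm, y_c = 60.03 mm

rectangular body: A = 130 × 70 = 9100.00, centroid at (65.00, 35.00).
semicircular top: A = ½π·65² = 6636.61, centroid at (65.00, 97.59).
triangular fin: A = ½·30·55 = 825.00, centroid at (140.00, 18.33).
hole: A = −π·14² = -615.75, centroid at (77.00, 39.00).
ΣA = 15945.86 mm²
ΣAx_c = (9100.00)(65.00) + (6636.61)(65.00) + (825.00)(140.00) + (-615.75)(77.00) = 1090967.02 mm³
ΣAy_c = (9100.00)(35.00) + (6636.61)(97.59) + (825.00)(18.33) + (-615.75)(39.00) = 957257.01 mm³
x_c = 1090967.02 / 15945.86 = 68.42 mm
y_c = 957257.01 / 15945.86 = 60.03 mm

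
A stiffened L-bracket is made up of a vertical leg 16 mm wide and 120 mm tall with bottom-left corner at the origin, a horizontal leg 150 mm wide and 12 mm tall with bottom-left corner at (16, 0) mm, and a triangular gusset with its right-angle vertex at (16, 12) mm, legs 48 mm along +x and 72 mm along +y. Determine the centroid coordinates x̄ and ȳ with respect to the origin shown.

Part | A | x̄ᵢ | ȳᵢ | A·x̄ᵢ | A·ȳᵢ
vertical leg | 1920.00 | 8.00 | 60.00 | 15360.00 | 115200.00
horizontal leg | 1800.00 | 91.00 | 6.00 | 163800.00 | 10800.00
gusset | 1728.00 | 32.00 | 36.00 | 55296.00 | 62208.00
Σ | 5448.00 |  |  | 234456.00 | 188208.00
x̄ = 234456.00 / 5448.00 = 43.04 mm
ȳ = 188208.00 / 5448.00 = 34.55 mm

x̄ = 43.04 mm, ȳ = 34.55 mm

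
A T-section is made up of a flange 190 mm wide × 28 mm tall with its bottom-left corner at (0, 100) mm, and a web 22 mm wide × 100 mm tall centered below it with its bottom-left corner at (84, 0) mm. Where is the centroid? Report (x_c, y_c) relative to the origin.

x_c = 95.00 mm, y_c = 95.28 mm

web: A = 22 × 100 = 2200.00, centroid at (95.00, 50.00).
flange: A = 190 × 28 = 5320.00, centroid at (95.00, 114.00).
ΣA = 7520.00 mm²
ΣAx_c = (2200.00)(95.00) + (5320.00)(95.00) = 714400.00 mm³
ΣAy_c = (2200.00)(50.00) + (5320.00)(114.00) = 716480.00 mm³
x_c = 714400.00 / 7520.00 = 95.00 mm
y_c = 716480.00 / 7520.00 = 95.28 mm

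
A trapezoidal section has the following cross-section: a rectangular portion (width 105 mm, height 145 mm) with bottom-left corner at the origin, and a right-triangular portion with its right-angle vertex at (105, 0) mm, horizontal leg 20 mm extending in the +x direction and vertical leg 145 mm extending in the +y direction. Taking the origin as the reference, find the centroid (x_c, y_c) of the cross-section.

x_c = 57.64 mm, y_c = 70.40 mm

Part | A | x̄ᵢ | ȳᵢ | A·x̄ᵢ | A·ȳᵢ
rectangular portion | 15225.00 | 52.50 | 72.50 | 799312.50 | 1103812.50
triangular portion | 1450.00 | 111.67 | 48.33 | 161916.67 | 70083.33
Σ | 16675.00 |  |  | 961229.17 | 1173895.83
x_c = 961229.17 / 16675.00 = 57.64 mm
y_c = 1173895.83 / 16675.00 = 70.40 mm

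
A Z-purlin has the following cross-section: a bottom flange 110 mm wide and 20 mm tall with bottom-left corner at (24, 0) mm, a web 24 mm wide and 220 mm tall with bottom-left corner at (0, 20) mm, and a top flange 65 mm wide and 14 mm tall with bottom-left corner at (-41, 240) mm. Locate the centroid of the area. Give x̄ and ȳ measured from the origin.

bottom flange: A = 110 × 20 = 2200.00, centroid at (79.00, 10.00).
web: A = 24 × 220 = 5280.00, centroid at (12.00, 130.00).
top flange: A = 65 × 14 = 910.00, centroid at (-8.50, 247.00).
ΣA = 8390.00 mm²
ΣAx̄ = (2200.00)(79.00) + (5280.00)(12.00) + (910.00)(-8.50) = 229425.00 mm³
ΣAȳ = (2200.00)(10.00) + (5280.00)(130.00) + (910.00)(247.00) = 933170.00 mm³
x̄ = 229425.00 / 8390.00 = 27.35 mm
ȳ = 933170.00 / 8390.00 = 111.22 mm

x̄ = 27.35 mm, ȳ = 111.22 mm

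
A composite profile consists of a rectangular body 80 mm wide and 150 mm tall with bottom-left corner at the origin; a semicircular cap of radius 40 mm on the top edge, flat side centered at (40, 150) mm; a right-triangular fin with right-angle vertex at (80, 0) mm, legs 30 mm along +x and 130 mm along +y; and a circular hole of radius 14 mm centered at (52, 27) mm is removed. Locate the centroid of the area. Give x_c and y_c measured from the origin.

x_c = 45.69 mm, y_c = 87.56 mm

Part | A | x̄ᵢ | ȳᵢ | A·x̄ᵢ | A·ȳᵢ
rectangular body | 12000.00 | 40.00 | 75.00 | 480000.00 | 900000.00
semicircular top | 2513.27 | 40.00 | 166.98 | 100530.96 | 419657.79
triangular fin | 1950.00 | 90.00 | 43.33 | 175500.00 | 84500.00
hole | -615.75 | 52.00 | 27.00 | -32019.11 | -16625.31
Σ | 15847.52 |  |  | 724011.85 | 1387532.48
x_c = 724011.85 / 15847.52 = 45.69 mm
y_c = 1387532.48 / 15847.52 = 87.56 mm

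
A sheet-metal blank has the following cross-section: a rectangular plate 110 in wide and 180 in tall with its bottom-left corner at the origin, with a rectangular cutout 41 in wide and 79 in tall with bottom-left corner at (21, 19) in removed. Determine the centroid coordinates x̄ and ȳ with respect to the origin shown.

plate: A = 110 × 180 = 19800.00, centroid at (55.00, 90.00).
hole: A = −(41 × 79) = -3239.00, centroid at (41.50, 58.50).
ΣA = 16561.00 in²
ΣAx̄ = (19800.00)(55.00) + (-3239.00)(41.50) = 954581.50 in³
ΣAȳ = (19800.00)(90.00) + (-3239.00)(58.50) = 1592518.50 in³
x̄ = 954581.50 / 16561.00 = 57.64 in
ȳ = 1592518.50 / 16561.00 = 96.16 in

x̄ = 57.64 in, ȳ = 96.16 in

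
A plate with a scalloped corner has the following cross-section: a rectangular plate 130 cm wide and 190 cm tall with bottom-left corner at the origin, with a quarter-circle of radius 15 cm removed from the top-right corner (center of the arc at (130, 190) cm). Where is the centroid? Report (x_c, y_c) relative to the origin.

Part | A | x̄ᵢ | ȳᵢ | A·x̄ᵢ | A·ȳᵢ
plate | 24700.00 | 65.00 | 95.00 | 1605500.00 | 2346500.00
removed quarter-circle | -176.71 | 123.63 | 183.63 | -21847.90 | -32450.77
Σ | 24523.29 |  |  | 1583652.10 | 2314049.23
x_c = 1583652.10 / 24523.29 = 64.58 cm
y_c = 2314049.23 / 24523.29 = 94.36 cm

x_c = 64.58 cm, y_c = 94.36 cm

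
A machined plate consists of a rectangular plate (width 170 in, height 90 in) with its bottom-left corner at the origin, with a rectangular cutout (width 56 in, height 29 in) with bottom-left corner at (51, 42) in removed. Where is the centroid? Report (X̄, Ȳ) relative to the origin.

X̄ = 85.71 in, Ȳ = 43.63 in

Part | A | x̄ᵢ | ȳᵢ | A·x̄ᵢ | A·ȳᵢ
plate | 15300.00 | 85.00 | 45.00 | 1300500.00 | 688500.00
hole | -1624.00 | 79.00 | 56.50 | -128296.00 | -91756.00
Σ | 13676.00 |  |  | 1172204.00 | 596744.00
X̄ = 1172204.00 / 13676.00 = 85.71 in
Ȳ = 596744.00 / 13676.00 = 43.63 in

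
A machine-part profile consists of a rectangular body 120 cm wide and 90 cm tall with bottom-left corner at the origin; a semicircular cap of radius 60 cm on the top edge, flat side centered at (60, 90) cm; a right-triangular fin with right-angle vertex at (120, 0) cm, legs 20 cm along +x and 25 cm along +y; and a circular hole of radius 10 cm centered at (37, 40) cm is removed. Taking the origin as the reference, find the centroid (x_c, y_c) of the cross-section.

x_c = 61.46 cm, y_c = 68.85 cm

rectangular body: A = 120 × 90 = 10800.00, centroid at (60.00, 45.00).
semicircular top: A = ½π·60² = 5654.87, centroid at (60.00, 115.46).
triangular fin: A = ½·20·25 = 250.00, centroid at (126.67, 8.33).
hole: A = −π·10² = -314.16, centroid at (37.00, 40.00).
ΣA = 16390.71 cm²
ΣAx_c = (10800.00)(60.00) + (5654.87)(60.00) + (250.00)(126.67) + (-314.16)(37.00) = 1007334.78 cm³
ΣAy_c = (10800.00)(45.00) + (5654.87)(115.46) + (250.00)(8.33) + (-314.16)(40.00) = 1128454.97 cm³
x_c = 1007334.78 / 16390.71 = 61.46 cm
y_c = 1128454.97 / 16390.71 = 68.85 cm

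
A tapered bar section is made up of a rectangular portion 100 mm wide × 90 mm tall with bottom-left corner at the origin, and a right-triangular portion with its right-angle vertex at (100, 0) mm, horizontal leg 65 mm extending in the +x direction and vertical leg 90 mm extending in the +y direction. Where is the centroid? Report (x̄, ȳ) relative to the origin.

Part | A | x̄ᵢ | ȳᵢ | A·x̄ᵢ | A·ȳᵢ
rectangular portion | 9000.00 | 50.00 | 45.00 | 450000.00 | 405000.00
triangular portion | 2925.00 | 121.67 | 30.00 | 355875.00 | 87750.00
Σ | 11925.00 |  |  | 805875.00 | 492750.00
x̄ = 805875.00 / 11925.00 = 67.58 mm
ȳ = 492750.00 / 11925.00 = 41.32 mm

x̄ = 67.58 mm, ȳ = 41.32 mm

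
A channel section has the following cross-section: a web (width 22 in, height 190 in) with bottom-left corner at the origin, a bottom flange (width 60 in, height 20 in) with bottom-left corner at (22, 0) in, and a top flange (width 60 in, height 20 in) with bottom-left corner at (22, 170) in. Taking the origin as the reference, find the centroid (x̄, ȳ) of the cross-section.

x̄ = 25.95 in, ȳ = 95.00 in

web: A = 22 × 190 = 4180.00, centroid at (11.00, 95.00).
bottom flange: A = 60 × 20 = 1200.00, centroid at (52.00, 10.00).
top flange: A = 60 × 20 = 1200.00, centroid at (52.00, 180.00).
ΣA = 6580.00 in²
ΣAx̄ = (4180.00)(11.00) + (1200.00)(52.00) + (1200.00)(52.00) = 170780.00 in³
ΣAȳ = (4180.00)(95.00) + (1200.00)(10.00) + (1200.00)(180.00) = 625100.00 in³
x̄ = 170780.00 / 6580.00 = 25.95 in
ȳ = 625100.00 / 6580.00 = 95.00 in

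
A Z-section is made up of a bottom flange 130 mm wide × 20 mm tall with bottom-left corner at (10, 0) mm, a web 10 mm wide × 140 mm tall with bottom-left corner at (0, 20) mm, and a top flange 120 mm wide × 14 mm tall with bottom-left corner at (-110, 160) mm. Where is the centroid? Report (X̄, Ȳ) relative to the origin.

X̄ = 20.77 mm, Ȳ = 76.15 mm

Part | A | x̄ᵢ | ȳᵢ | A·x̄ᵢ | A·ȳᵢ
bottom flange | 2600.00 | 75.00 | 10.00 | 195000.00 | 26000.00
web | 1400.00 | 5.00 | 90.00 | 7000.00 | 126000.00
top flange | 1680.00 | -50.00 | 167.00 | -84000.00 | 280560.00
Σ | 5680.00 |  |  | 118000.00 | 432560.00
X̄ = 118000.00 / 5680.00 = 20.77 mm
Ȳ = 432560.00 / 5680.00 = 76.15 mm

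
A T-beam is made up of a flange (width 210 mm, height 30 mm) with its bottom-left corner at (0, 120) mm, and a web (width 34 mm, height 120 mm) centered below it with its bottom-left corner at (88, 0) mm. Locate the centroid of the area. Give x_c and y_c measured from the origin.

x_c = 105.00 mm, y_c = 105.52 mm

web: A = 34 × 120 = 4080.00, centroid at (105.00, 60.00).
flange: A = 210 × 30 = 6300.00, centroid at (105.00, 135.00).
ΣA = 10380.00 mm²
ΣAx_c = (4080.00)(105.00) + (6300.00)(105.00) = 1089900.00 mm³
ΣAy_c = (4080.00)(60.00) + (6300.00)(135.00) = 1095300.00 mm³
x_c = 1089900.00 / 10380.00 = 105.00 mm
y_c = 1095300.00 / 10380.00 = 105.52 mm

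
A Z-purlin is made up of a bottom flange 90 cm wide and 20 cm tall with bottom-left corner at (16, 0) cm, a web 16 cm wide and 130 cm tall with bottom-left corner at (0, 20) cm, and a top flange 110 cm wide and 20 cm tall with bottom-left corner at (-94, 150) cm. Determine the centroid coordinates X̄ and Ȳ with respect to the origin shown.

Part | A | x̄ᵢ | ȳᵢ | A·x̄ᵢ | A·ȳᵢ
bottom flange | 1800.00 | 61.00 | 10.00 | 109800.00 | 18000.00
web | 2080.00 | 8.00 | 85.00 | 16640.00 | 176800.00
top flange | 2200.00 | -39.00 | 160.00 | -85800.00 | 352000.00
Σ | 6080.00 |  |  | 40640.00 | 546800.00
X̄ = 40640.00 / 6080.00 = 6.68 cm
Ȳ = 546800.00 / 6080.00 = 89.93 cm

X̄ = 6.68 cm, Ȳ = 89.93 cm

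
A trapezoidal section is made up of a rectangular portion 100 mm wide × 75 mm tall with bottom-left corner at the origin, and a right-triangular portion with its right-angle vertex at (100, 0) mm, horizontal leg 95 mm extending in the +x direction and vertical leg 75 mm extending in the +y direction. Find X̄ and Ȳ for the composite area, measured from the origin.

rectangular portion: A = 100 × 75 = 7500.00, centroid at (50.00, 37.50).
triangular portion: A = ½·95·75 = 3562.50, centroid at (131.67, 25.00).
ΣA = 11062.50 mm²
ΣAX̄ = (7500.00)(50.00) + (3562.50)(131.67) = 844062.50 mm³
ΣAȲ = (7500.00)(37.50) + (3562.50)(25.00) = 370312.50 mm³
X̄ = 844062.50 / 11062.50 = 76.30 mm
Ȳ = 370312.50 / 11062.50 = 33.47 mm

X̄ = 76.30 mm, Ȳ = 33.47 mm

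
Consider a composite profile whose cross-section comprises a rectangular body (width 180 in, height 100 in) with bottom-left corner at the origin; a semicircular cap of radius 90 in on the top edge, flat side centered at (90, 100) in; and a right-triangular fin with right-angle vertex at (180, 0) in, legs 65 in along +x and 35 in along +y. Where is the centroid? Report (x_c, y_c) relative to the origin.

x_c = 93.99 in, y_c = 83.85 in

rectangular body: A = 180 × 100 = 18000.00, centroid at (90.00, 50.00).
semicircular top: A = ½π·90² = 12723.45, centroid at (90.00, 138.20).
triangular fin: A = ½·65·35 = 1137.50, centroid at (201.67, 11.67).
ΣA = 31860.95 in², ΣAx_c = 2994506.36 in³, ΣAy_c = 2671615.86 in³.
x_c = 2994506.36/31860.95 = 93.99 in; y_c = 2671615.86/31860.95 = 83.85 in.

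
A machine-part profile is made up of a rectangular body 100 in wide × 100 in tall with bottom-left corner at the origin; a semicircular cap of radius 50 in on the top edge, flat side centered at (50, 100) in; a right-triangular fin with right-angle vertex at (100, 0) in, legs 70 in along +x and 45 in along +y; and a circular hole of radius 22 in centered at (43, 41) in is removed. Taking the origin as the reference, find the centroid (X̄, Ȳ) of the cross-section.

rectangular body: A = 100 × 100 = 10000.00, centroid at (50.00, 50.00).
semicircular top: A = ½π·50² = 3926.99, centroid at (50.00, 121.22).
triangular fin: A = ½·70·45 = 1575.00, centroid at (123.33, 15.00).
hole: A = −π·22² = -1520.53, centroid at (43.00, 41.00).
ΣA = 13981.46 in²
ΣAX̄ = (10000.00)(50.00) + (3926.99)(50.00) + (1575.00)(123.33) + (-1520.53)(43.00) = 825216.71 in³
ΣAȲ = (10000.00)(50.00) + (3926.99)(121.22) + (1575.00)(15.00) + (-1520.53)(41.00) = 937315.65 in³
X̄ = 825216.71 / 13981.46 = 59.02 in
Ȳ = 937315.65 / 13981.46 = 67.04 in

X̄ = 59.02 in, Ȳ = 67.04 in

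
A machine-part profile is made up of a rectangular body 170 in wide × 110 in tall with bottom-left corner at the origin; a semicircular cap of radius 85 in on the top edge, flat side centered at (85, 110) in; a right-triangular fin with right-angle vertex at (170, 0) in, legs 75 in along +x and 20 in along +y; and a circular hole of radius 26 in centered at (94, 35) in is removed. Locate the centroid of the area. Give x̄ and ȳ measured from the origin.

rectangular body: A = 170 × 110 = 18700.00, centroid at (85.00, 55.00).
semicircular top: A = ½π·85² = 11349.00, centroid at (85.00, 146.08).
triangular fin: A = ½·75·20 = 750.00, centroid at (195.00, 6.67).
hole: A = −π·26² = -2123.72, centroid at (94.00, 35.00).
ΣA = 28675.29 in², ΣAx̄ = 2500785.93 in³, ΣAȳ = 2616976.97 in³.
x̄ = 2500785.93/28675.29 = 87.21 in; ȳ = 2616976.97/28675.29 = 91.26 in.

x̄ = 87.21 in, ȳ = 91.26 in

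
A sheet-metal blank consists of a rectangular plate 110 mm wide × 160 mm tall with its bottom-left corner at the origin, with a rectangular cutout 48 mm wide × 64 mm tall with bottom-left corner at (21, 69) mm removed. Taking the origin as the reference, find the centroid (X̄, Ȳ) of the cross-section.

plate: A = 110 × 160 = 17600.00, centroid at (55.00, 80.00).
hole: A = −(48 × 64) = -3072.00, centroid at (45.00, 101.00).
ΣA = 14528.00 mm², ΣAX̄ = 829760.00 mm³, ΣAȲ = 1097728.00 mm³.
X̄ = 829760.00/14528.00 = 57.11 mm; Ȳ = 1097728.00/14528.00 = 75.56 mm.

X̄ = 57.11 mm, Ȳ = 75.56 mm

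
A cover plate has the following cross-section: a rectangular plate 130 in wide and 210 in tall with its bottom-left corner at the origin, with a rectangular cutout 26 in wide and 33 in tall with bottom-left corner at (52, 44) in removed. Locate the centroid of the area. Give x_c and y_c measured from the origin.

x_c = 65.00 in, y_c = 106.44 in

plate: A = 130 × 210 = 27300.00, centroid at (65.00, 105.00).
hole: A = −(26 × 33) = -858.00, centroid at (65.00, 60.50).
ΣA = 26442.00 in²
ΣAx_c = (27300.00)(65.00) + (-858.00)(65.00) = 1718730.00 in³
ΣAy_c = (27300.00)(105.00) + (-858.00)(60.50) = 2814591.00 in³
x_c = 1718730.00 / 26442.00 = 65.00 in
y_c = 2814591.00 / 26442.00 = 106.44 in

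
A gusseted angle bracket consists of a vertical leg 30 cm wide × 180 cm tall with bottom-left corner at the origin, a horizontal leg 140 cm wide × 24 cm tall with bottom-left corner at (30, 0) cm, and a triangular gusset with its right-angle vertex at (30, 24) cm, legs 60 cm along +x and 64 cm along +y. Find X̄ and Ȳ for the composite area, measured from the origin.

Part | A | x̄ᵢ | ȳᵢ | A·x̄ᵢ | A·ȳᵢ
vertical leg | 5400.00 | 15.00 | 90.00 | 81000.00 | 486000.00
horizontal leg | 3360.00 | 100.00 | 12.00 | 336000.00 | 40320.00
gusset | 1920.00 | 50.00 | 45.33 | 96000.00 | 87040.00
Σ | 10680.00 |  |  | 513000.00 | 613360.00
X̄ = 513000.00 / 10680.00 = 48.03 cm
Ȳ = 613360.00 / 10680.00 = 57.43 cm

X̄ = 48.03 cm, Ȳ = 57.43 cm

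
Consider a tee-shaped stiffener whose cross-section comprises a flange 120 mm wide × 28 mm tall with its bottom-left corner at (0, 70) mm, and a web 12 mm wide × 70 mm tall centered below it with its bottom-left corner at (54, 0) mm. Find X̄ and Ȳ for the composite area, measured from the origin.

X̄ = 60.00 mm, Ȳ = 74.20 mm

web: A = 12 × 70 = 840.00, centroid at (60.00, 35.00).
flange: A = 120 × 28 = 3360.00, centroid at (60.00, 84.00).
ΣA = 4200.00 mm²
ΣAX̄ = (840.00)(60.00) + (3360.00)(60.00) = 252000.00 mm³
ΣAȲ = (840.00)(35.00) + (3360.00)(84.00) = 311640.00 mm³
X̄ = 252000.00 / 4200.00 = 60.00 mm
Ȳ = 311640.00 / 4200.00 = 74.20 mm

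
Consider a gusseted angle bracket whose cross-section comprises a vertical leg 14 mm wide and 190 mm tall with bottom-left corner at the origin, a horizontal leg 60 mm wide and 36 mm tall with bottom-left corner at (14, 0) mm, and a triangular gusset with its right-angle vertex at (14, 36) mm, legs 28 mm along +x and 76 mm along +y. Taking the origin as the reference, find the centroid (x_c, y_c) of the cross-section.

Part | A | x̄ᵢ | ȳᵢ | A·x̄ᵢ | A·ȳᵢ
vertical leg | 2660.00 | 7.00 | 95.00 | 18620.00 | 252700.00
horizontal leg | 2160.00 | 44.00 | 18.00 | 95040.00 | 38880.00
gusset | 1064.00 | 23.33 | 61.33 | 24826.67 | 65258.67
Σ | 5884.00 |  |  | 138486.67 | 356838.67
x_c = 138486.67 / 5884.00 = 23.54 mm
y_c = 356838.67 / 5884.00 = 60.65 mm

x_c = 23.54 mm, y_c = 60.65 mm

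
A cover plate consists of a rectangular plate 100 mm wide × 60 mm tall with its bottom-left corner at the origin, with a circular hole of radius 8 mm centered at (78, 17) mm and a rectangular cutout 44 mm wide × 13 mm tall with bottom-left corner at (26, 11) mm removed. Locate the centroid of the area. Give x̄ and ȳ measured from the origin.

x̄ = 49.14 mm, ȳ = 31.87 mm

plate: A = 100 × 60 = 6000.00, centroid at (50.00, 30.00).
hole 1: A = −π·8² = -201.06, centroid at (78.00, 17.00).
hole 2: A = −(44 × 13) = -572.00, centroid at (48.00, 17.50).
ΣA = 5226.94 mm², ΣAx̄ = 256861.17 mm³, ΣAȳ = 166571.95 mm³.
x̄ = 256861.17/5226.94 = 49.14 mm; ȳ = 166571.95/5226.94 = 31.87 mm.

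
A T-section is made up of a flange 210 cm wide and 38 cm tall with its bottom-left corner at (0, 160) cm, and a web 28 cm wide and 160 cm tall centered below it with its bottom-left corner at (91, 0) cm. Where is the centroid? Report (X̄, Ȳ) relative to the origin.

web: A = 28 × 160 = 4480.00, centroid at (105.00, 80.00).
flange: A = 210 × 38 = 7980.00, centroid at (105.00, 179.00).
ΣA = 12460.00 cm²
ΣAX̄ = (4480.00)(105.00) + (7980.00)(105.00) = 1308300.00 cm³
ΣAȲ = (4480.00)(80.00) + (7980.00)(179.00) = 1786820.00 cm³
X̄ = 1308300.00 / 12460.00 = 105.00 cm
Ȳ = 1786820.00 / 12460.00 = 143.40 cm

X̄ = 105.00 cm, Ȳ = 143.40 cm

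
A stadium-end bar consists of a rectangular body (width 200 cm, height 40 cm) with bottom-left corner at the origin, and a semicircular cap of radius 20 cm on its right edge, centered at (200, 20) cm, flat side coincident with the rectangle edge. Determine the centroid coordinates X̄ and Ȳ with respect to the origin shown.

X̄ = 107.90 cm, Ȳ = 20.00 cm

rectangular body: A = 200 × 40 = 8000.00, centroid at (100.00, 20.00).
semicircular end: A = ½π·20² = 628.32, centroid at (208.49, 20.00).
ΣA = 8628.32 cm²
ΣAX̄ = (8000.00)(100.00) + (628.32)(208.49) = 930997.04 cm³
ΣAȲ = (8000.00)(20.00) + (628.32)(20.00) = 172566.37 cm³
X̄ = 930997.04 / 8628.32 = 107.90 cm
Ȳ = 172566.37 / 8628.32 = 20.00 cm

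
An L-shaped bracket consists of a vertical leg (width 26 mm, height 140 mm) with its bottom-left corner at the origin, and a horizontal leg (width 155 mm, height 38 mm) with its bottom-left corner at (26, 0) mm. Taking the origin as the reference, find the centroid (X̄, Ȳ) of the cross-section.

X̄ = 68.93 mm, Ȳ = 38.48 mm

vertical leg: A = 26 × 140 = 3640.00, centroid at (13.00, 70.00).
horizontal leg: A = 155 × 38 = 5890.00, centroid at (103.50, 19.00).
ΣA = 9530.00 mm², ΣAX̄ = 656935.00 mm³, ΣAȲ = 366710.00 mm³.
X̄ = 656935.00/9530.00 = 68.93 mm; Ȳ = 366710.00/9530.00 = 38.48 mm.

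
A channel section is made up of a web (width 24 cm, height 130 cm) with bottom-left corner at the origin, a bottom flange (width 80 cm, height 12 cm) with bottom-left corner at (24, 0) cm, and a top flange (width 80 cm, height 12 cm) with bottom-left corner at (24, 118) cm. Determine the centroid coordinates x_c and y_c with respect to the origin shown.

web: A = 24 × 130 = 3120.00, centroid at (12.00, 65.00).
bottom flange: A = 80 × 12 = 960.00, centroid at (64.00, 6.00).
top flange: A = 80 × 12 = 960.00, centroid at (64.00, 124.00).
ΣA = 5040.00 cm², ΣAx_c = 160320.00 cm³, ΣAy_c = 327600.00 cm³.
x_c = 160320.00/5040.00 = 31.81 cm; y_c = 327600.00/5040.00 = 65.00 cm.

x_c = 31.81 cm, y_c = 65.00 cm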